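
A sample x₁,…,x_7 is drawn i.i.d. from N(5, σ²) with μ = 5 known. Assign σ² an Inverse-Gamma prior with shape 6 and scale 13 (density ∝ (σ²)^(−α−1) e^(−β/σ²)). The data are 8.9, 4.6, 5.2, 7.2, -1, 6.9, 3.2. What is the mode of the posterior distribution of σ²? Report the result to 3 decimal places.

σ̂²_MAP = 4.243

Sum of squared deviations about the known mean: SS = (8.9−5)² + (4.6−5)² + (5.2−5)² + (7.2−5)² + (-1−5)² + (6.9−5)² + (3.2−5)² = 63.1.
The Normal likelihood contributes (σ²)^(−n/2) exp(−SS/(2σ²)), so the posterior is Inverse-Gamma(α + n/2, β + SS/2) = Inverse-Gamma(9.5, 44.55).
The mode of Inverse-Gamma(a, b) is b/(a+1) = 44.55/10.5 ≈ 4.243.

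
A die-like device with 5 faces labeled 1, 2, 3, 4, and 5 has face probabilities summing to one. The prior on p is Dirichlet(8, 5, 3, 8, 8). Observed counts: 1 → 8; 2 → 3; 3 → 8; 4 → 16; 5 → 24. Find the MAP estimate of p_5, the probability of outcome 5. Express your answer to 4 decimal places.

The posterior is Dirichlet(αᵢ + nᵢ) = Dirichlet(16, 8, 11, 24, 32).
For a Dirichlet(a₁,…,a_K) with all aᵢ > 1, the mode has j-th component (aⱼ − 1)/(Σaᵢ − K).
Here Σaᵢ = 91 and K = 5, so p_5 = (32 − 1)/(91 − 5) = 31/86 ≈ 0.3605.

MAP estimate: 0.3605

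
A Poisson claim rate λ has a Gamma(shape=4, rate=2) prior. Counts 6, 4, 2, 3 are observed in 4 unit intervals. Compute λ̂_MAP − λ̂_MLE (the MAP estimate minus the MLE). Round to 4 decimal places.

MAP − MLE = -0.7500

Σxᵢ = 15. Posterior is Gamma(19, 6); MAP = (19−1)/6 = 18/6 ≈ 3.00000.
MLE = x̄ = 15/4 ≈ 3.75000.
Difference = 18/6 − 15/4 = -3/4 ≈ -0.7500.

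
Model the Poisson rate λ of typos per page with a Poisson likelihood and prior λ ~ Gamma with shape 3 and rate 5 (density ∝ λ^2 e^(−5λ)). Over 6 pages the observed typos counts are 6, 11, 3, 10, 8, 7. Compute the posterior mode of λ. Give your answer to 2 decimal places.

Σxᵢ = 6+11+3+10+8+7 = 45, with n = 6.
Posterior ∝ λ^2e^(−5λ) · λ^45e^(−6λ) = λ^47e^(−11λ), i.e. Gamma(shape=48, rate=11).
The mode of a Gamma(a, b) with a ≥ 1 (shape–rate) is (a−1)/b = 47/11 ≈ 4.27.

λ̂_MAP = 4.27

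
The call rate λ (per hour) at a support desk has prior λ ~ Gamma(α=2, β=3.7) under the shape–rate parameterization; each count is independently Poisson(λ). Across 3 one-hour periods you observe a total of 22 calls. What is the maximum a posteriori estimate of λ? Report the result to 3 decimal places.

λ̂_MAP = 3.433

Σxᵢ = 22, n = 3.
Posterior ∝ λe^(−3.7λ) · λ^22e^(−3λ) = λ^23e^(−6.7λ), i.e. Gamma(shape=24, rate=6.7).
The mode of a Gamma(a, b) with a ≥ 1 (shape–rate) is (a−1)/b = 23/6.7 ≈ 3.433.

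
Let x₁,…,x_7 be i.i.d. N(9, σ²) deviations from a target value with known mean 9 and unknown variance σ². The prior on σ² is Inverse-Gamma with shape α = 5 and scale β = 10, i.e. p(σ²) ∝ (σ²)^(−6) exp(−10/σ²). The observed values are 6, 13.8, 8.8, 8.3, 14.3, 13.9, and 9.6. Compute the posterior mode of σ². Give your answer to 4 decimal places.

σ̂²_MAP = 5.5279

Sum of squared deviations about the known mean: SS = (6−9)² + (13.8−9)² + (8.8−9)² + (8.3−9)² + (14.3−9)² + (13.9−9)² + (9.6−9)² = 85.03.
The Normal likelihood contributes (σ²)^(−n/2) exp(−SS/(2σ²)), so the posterior is Inverse-Gamma(α + n/2, β + SS/2) = Inverse-Gamma(8.5, 52.515).
The mode of Inverse-Gamma(a, b) is b/(a+1) = 52.515/9.5 ≈ 5.5279.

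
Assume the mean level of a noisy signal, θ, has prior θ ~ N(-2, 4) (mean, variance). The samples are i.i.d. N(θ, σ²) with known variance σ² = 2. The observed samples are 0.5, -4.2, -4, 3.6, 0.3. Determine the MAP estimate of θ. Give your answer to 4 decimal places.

n = 5; x̄ = (0.5 + (-4.2) + (-4) + 3.6 + 0.3)/5 = -3.8/5 = -0.76.
For a Normal prior and Normal likelihood with known variance, the posterior is Normal; its mode equals its mean, the precision-weighted average.
Prior precision 1/σ₀² = 1/4 = 0.25; data precision n/σ² = 5/2 = 2.5.
θ̂ = (0.25·(-2) + 2.5·(-0.76)) / (0.25 + 2.5) = (-2.4)/2.75 = -48/55 ≈ -0.8727.

θ̂_MAP = -0.8727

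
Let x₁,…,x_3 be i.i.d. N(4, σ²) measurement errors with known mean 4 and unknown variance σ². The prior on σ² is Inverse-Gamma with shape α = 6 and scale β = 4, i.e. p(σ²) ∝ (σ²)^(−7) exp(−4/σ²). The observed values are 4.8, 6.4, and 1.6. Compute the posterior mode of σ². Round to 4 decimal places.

Sum of squared deviations about the known mean: SS = (4.8−4)² + (6.4−4)² + (1.6−4)² = 12.16.
The Normal likelihood contributes (σ²)^(−n/2) exp(−SS/(2σ²)), so the posterior is Inverse-Gamma(α + n/2, β + SS/2) = Inverse-Gamma(7.5, 10.08).
The mode of Inverse-Gamma(a, b) is b/(a+1) = 10.08/8.5 ≈ 1.1859.

σ̂²_MAP = 1.1859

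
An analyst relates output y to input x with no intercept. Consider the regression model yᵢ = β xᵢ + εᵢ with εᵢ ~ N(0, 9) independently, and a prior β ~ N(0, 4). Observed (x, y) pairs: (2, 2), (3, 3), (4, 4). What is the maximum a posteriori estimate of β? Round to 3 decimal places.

β̂_MAP = 0.928

log p(β | y) = −Σ(yᵢ − βxᵢ)²/(2·9) − β²/(2·4) + const.
Setting the derivative to zero: Σxᵢ(yᵢ − βxᵢ)/9 − β/4 = 0, so β = Σxᵢyᵢ / (Σxᵢ² + σ²/τ²).
Σxᵢyᵢ = 2·2 + 3·3 + 4·4 = 29; Σxᵢ² = 29; σ²/τ² = 2.25.
β̂_MAP = 29 / (29 + 2.25) = 29/31.25 ≈ 0.928.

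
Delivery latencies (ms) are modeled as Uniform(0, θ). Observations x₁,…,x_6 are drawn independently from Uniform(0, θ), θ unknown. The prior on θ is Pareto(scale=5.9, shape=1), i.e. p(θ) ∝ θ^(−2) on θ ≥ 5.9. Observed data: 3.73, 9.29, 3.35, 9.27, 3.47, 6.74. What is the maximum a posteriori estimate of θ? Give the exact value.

The Uniform(0, θ) likelihood is θ^(−n) for θ ≥ max(xᵢ), zero otherwise. Here max(xᵢ) = 9.29.
Posterior ∝ θ^(−2) · θ^(−6) = θ^(−8) on θ ≥ max(5.9, 9.29) = 9.29.
This density is strictly decreasing in θ, so the posterior mode lies at the lower boundary of the support.

θ̂_MAP = 9.29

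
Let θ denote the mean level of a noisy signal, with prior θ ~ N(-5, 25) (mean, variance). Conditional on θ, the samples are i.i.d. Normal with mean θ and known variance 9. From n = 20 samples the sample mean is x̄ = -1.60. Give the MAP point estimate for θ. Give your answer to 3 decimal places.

n = 20, x̄ = -1.60.
For a Normal prior and Normal likelihood with known variance, the posterior is Normal; its mode equals its mean, the precision-weighted average.
Prior precision 1/σ₀² = 1/25 = 0.04; data precision n/σ² = 20/9.
θ̂ = (0.04·(-5) + (20/9)·(-1.6)) / (0.04 + 20/9) = (-169/45)/(509/225) = -845/509 ≈ -1.660.

θ̂_MAP = -1.660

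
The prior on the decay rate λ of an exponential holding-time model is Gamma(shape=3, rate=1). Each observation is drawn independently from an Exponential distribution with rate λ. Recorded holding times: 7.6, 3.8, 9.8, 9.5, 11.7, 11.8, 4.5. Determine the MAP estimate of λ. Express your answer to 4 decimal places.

The Exponential(rate=λ) likelihood is ∝ λ^n e^(−λΣtᵢ). Here n = 7 and Σtᵢ = 7.6 + 3.8 + 9.8 + 9.5 + 11.7 + 11.8 + 4.5 = 58.7.
Posterior ∝ λ^2e^(−1λ) · λ^7e^(−58.7λ) = λ^9e^(−59.7λ), i.e. Gamma(10, 59.7).
Mode = (a−1)/b = 9/59.7 ≈ 0.1508.

λ̂_MAP = 0.1508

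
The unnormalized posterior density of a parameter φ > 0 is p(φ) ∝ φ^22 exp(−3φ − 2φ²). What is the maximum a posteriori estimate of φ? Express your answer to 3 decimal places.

φ̂_MAP = 2.000

ℓ'(φ) = 22/φ − 3 − 4φ. Setting this to zero and multiplying by φ: 4φ² + 3φ − 22 = 0.
φ = (−3 + √(3² + 4·4·22)) / (2·4) = (−3 + √361) / 8 = (−3 + 19)/8 = 2.
ℓ''(φ) = −22/φ² − 4 < 0, confirming a maximum.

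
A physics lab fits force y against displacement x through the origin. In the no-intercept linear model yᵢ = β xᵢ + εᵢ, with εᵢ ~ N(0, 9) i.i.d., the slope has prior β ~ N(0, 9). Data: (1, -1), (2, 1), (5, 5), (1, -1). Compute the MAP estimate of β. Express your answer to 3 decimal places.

log p(β | y) = −Σ(yᵢ − βxᵢ)²/(2·9) − β²/(2·9) + const.
Setting the derivative to zero: Σxᵢ(yᵢ − βxᵢ)/9 − β/9 = 0, so β = Σxᵢyᵢ / (Σxᵢ² + σ²/τ²).
Σxᵢyᵢ = 1·(-1) + 2·1 + 5·5 + 1·(-1) = 25; Σxᵢ² = 31; σ²/τ² = 1.
β̂_MAP = 25 / (31 + 1) = 25/32 ≈ 0.781.

β̂_MAP = 0.781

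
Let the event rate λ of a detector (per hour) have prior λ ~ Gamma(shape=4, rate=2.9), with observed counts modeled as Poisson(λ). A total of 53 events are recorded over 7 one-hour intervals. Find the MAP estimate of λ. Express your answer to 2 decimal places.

λ̂_MAP = 5.66

Σxᵢ = 53, n = 7.
Posterior ∝ λ^3e^(−2.9λ) · λ^53e^(−7λ) = λ^56e^(−9.9λ), i.e. Gamma(shape=57, rate=9.9).
The mode of a Gamma(a, b) with a ≥ 1 (shape–rate) is (a−1)/b = 56/9.9 ≈ 5.66.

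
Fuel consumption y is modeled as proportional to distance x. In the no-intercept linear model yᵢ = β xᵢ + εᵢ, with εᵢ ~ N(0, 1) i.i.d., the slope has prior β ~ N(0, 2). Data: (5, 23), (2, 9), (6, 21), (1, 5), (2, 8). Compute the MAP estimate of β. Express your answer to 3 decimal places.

β̂_MAP = 3.972

log p(β | y) = −Σ(yᵢ − βxᵢ)²/(2·1) − β²/(2·2) + const.
Setting the derivative to zero: Σxᵢ(yᵢ − βxᵢ)/1 − β/2 = 0, so β = Σxᵢyᵢ / (Σxᵢ² + σ²/τ²).
Σxᵢyᵢ = 5·23 + 2·9 + 6·21 + 1·5 + 2·8 = 280; Σxᵢ² = 70; σ²/τ² = 0.5.
β̂_MAP = 280 / (70 + 0.5) = 280/70.5 ≈ 3.972.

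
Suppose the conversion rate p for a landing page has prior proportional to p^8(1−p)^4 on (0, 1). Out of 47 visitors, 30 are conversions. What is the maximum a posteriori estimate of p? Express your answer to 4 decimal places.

The prior density ∝ p^8(1−p)^4 is the kernel of Beta(9, 5).
Data: 30 successes in 47 trials. The binomial likelihood contributes p^30(1−p)^17, so the posterior is Beta(9+30, 5+17) = Beta(39, 22).
For Beta(a, b) with a, b > 1 the mode is (a−1)/(a+b−2) = 38/59 ≈ 0.6441.

p̂_MAP = 0.6441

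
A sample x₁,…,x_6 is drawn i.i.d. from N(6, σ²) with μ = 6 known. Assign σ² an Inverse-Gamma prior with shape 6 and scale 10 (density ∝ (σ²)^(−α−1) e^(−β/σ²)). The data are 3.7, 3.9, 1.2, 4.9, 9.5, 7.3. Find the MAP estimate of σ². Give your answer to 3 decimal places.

σ̂²_MAP = 3.395

Sum of squared deviations about the known mean: SS = (3.7−6)² + (3.9−6)² + (1.2−6)² + (4.9−6)² + (9.5−6)² + (7.3−6)² = 47.89.
The Normal likelihood contributes (σ²)^(−n/2) exp(−SS/(2σ²)), so the posterior is Inverse-Gamma(α + n/2, β + SS/2) = Inverse-Gamma(9, 33.945).
The mode of Inverse-Gamma(a, b) is b/(a+1) = 33.945/10 ≈ 3.395.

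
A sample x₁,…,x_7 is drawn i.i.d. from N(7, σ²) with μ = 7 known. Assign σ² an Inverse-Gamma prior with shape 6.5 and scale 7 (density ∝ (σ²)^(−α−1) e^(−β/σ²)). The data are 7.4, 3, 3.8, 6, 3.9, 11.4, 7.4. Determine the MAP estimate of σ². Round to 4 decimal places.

σ̂²_MAP = 3.2059

Sum of squared deviations about the known mean: SS = (7.4−7)² + (3−7)² + (3.8−7)² + (6−7)² + (3.9−7)² + (11.4−7)² + (7.4−7)² = 56.53.
The Normal likelihood contributes (σ²)^(−n/2) exp(−SS/(2σ²)), so the posterior is Inverse-Gamma(α + n/2, β + SS/2) = Inverse-Gamma(10, 35.265).
The mode of Inverse-Gamma(a, b) is b/(a+1) = 35.265/11 ≈ 3.2059.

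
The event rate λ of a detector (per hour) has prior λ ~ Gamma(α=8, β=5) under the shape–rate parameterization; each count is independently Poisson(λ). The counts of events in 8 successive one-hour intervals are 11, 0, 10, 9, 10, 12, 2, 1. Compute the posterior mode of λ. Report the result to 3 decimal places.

λ̂_MAP = 4.769

Σxᵢ = 11+0+10+9+10+12+2+1 = 55, with n = 8.
Posterior ∝ λ^7e^(−5λ) · λ^55e^(−8λ) = λ^62e^(−13λ), i.e. Gamma(shape=63, rate=13).
The mode of a Gamma(a, b) with a ≥ 1 (shape–rate) is (a−1)/b = 62/13 ≈ 4.769.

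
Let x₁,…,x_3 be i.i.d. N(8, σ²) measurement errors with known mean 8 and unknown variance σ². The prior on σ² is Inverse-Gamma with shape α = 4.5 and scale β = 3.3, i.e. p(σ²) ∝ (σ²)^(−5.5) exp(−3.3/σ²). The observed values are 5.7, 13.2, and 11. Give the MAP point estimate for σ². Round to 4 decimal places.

Sum of squared deviations about the known mean: SS = (5.7−8)² + (13.2−8)² + (11−8)² = 41.33.
The Normal likelihood contributes (σ²)^(−n/2) exp(−SS/(2σ²)), so the posterior is Inverse-Gamma(α + n/2, β + SS/2) = Inverse-Gamma(6, 23.965).
The mode of Inverse-Gamma(a, b) is b/(a+1) = 23.965/7 ≈ 3.4236.

σ̂²_MAP = 3.4236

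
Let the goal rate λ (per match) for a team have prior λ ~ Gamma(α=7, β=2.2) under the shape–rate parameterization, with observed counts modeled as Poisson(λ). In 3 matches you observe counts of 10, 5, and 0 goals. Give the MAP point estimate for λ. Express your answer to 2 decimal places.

λ̂_MAP = 4.04

Σxᵢ = 10+5+0 = 15, with n = 3.
Posterior ∝ λ^6e^(−2.2λ) · λ^15e^(−3λ) = λ^21e^(−5.2λ), i.e. Gamma(shape=22, rate=5.2).
The mode of a Gamma(a, b) with a ≥ 1 (shape–rate) is (a−1)/b = 21/5.2 ≈ 4.04.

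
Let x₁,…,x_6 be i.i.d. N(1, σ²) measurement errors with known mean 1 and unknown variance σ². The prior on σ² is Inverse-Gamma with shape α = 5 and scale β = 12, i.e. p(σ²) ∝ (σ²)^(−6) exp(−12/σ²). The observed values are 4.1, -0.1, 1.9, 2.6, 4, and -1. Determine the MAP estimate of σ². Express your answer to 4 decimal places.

Sum of squared deviations about the known mean: SS = (4.1−1)² + (-0.1−1)² + (1.9−1)² + (2.6−1)² + (4−1)² + (-1−1)² = 27.19.
The Normal likelihood contributes (σ²)^(−n/2) exp(−SS/(2σ²)), so the posterior is Inverse-Gamma(α + n/2, β + SS/2) = Inverse-Gamma(8, 25.595).
The mode of Inverse-Gamma(a, b) is b/(a+1) = 25.595/9 ≈ 2.8439.

σ̂²_MAP = 2.8439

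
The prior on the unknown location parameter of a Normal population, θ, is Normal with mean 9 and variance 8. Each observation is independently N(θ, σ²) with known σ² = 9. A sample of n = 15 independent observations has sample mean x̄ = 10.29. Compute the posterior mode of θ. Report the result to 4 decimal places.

θ̂_MAP = 10.2000

n = 15, x̄ = 10.29.
For a Normal prior and Normal likelihood with known variance, the posterior is Normal; its mode equals its mean, the precision-weighted average.
Prior precision 1/σ₀² = 1/8 = 0.125; data precision n/σ² = 15/9 = 5/3.
θ̂ = (0.125·9 + (5/3)·10.29) / (0.125 + 5/3) = 18.275/(43/24) = 10.2000.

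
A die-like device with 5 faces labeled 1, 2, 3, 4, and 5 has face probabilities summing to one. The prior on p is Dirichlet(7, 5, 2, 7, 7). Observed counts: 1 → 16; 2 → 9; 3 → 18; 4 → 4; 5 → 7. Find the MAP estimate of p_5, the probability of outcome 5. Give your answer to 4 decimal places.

MAP estimate: 0.1688

The posterior is Dirichlet(αᵢ + nᵢ) = Dirichlet(23, 14, 20, 11, 14).
For a Dirichlet(a₁,…,a_K) with all aᵢ > 1, the mode has j-th component (aⱼ − 1)/(Σaᵢ − K).
Here Σaᵢ = 82 and K = 5, so p_5 = (14 − 1)/(82 − 5) = 13/77 ≈ 0.1688.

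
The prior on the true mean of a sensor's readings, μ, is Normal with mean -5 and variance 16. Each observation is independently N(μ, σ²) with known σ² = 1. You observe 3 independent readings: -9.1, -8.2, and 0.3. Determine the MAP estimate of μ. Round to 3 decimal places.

n = 3; x̄ = ((-9.1) + (-8.2) + 0.3)/3 = -17/3 = -17/3 ≈ -5.6667.
For a Normal prior and Normal likelihood with known variance, the posterior is Normal; its mode equals its mean, the precision-weighted average.
Prior precision 1/σ₀² = 1/16 = 0.0625; data precision n/σ² = 3/1 = 3.
μ̂ = (0.0625·(-5) + 3·(-17/3)) / (0.0625 + 3) = (-17.3125)/3.0625 = -277/49 ≈ -5.653.

μ̂_MAP = -5.653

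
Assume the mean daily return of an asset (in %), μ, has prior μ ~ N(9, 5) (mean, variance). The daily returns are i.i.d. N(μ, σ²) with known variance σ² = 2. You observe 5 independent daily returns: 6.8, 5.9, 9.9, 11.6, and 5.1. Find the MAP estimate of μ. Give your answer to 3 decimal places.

μ̂_MAP = 7.944

n = 5; x̄ = (6.8 + 5.9 + 9.9 + 11.6 + 5.1)/5 = 39.3/5 = 7.86.
For a Normal prior and Normal likelihood with known variance, the posterior is Normal; its mode equals its mean, the precision-weighted average.
Prior precision 1/σ₀² = 1/5 = 0.2; data precision n/σ² = 5/2 = 2.5.
μ̂ = (0.2·9 + 2.5·7.86) / (0.2 + 2.5) = 21.45/2.7 = 143/18 ≈ 7.944.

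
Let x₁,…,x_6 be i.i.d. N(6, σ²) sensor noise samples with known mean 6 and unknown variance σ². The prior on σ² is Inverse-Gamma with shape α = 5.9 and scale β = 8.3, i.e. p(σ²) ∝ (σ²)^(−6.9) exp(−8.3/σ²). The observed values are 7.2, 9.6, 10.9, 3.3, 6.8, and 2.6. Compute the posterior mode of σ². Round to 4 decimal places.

σ̂²_MAP = 3.7626

Sum of squared deviations about the known mean: SS = (7.2−6)² + (9.6−6)² + (10.9−6)² + (3.3−6)² + (6.8−6)² + (2.6−6)² = 57.9.
The Normal likelihood contributes (σ²)^(−n/2) exp(−SS/(2σ²)), so the posterior is Inverse-Gamma(α + n/2, β + SS/2) = Inverse-Gamma(8.9, 37.25).
The mode of Inverse-Gamma(a, b) is b/(a+1) = 37.25/9.9 ≈ 3.7626.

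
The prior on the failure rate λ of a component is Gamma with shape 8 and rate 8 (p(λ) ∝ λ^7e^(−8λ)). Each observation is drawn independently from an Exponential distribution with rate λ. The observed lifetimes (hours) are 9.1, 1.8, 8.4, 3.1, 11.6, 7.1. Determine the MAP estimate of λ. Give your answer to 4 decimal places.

λ̂_MAP = 0.2648

The Exponential(rate=λ) likelihood is ∝ λ^n e^(−λΣtᵢ). Here n = 6 and Σtᵢ = 9.1 + 1.8 + 8.4 + 3.1 + 11.6 + 7.1 = 41.1.
Posterior ∝ λ^7e^(−8λ) · λ^6e^(−41.1λ) = λ^13e^(−49.1λ), i.e. Gamma(14, 49.1).
Mode = (a−1)/b = 13/49.1 ≈ 0.2648.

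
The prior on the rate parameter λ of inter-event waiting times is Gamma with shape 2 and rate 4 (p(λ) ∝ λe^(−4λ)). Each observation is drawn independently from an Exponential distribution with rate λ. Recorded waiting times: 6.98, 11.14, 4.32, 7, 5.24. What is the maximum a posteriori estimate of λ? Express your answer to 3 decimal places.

The Exponential(rate=λ) likelihood is ∝ λ^n e^(−λΣtᵢ). Here n = 5 and Σtᵢ = 6.98 + 11.14 + 4.32 + 7 + 5.24 = 34.68.
Posterior ∝ λe^(−4λ) · λ^5e^(−34.68λ) = λ^6e^(−38.68λ), i.e. Gamma(7, 38.68).
Mode = (a−1)/b = 6/38.68 ≈ 0.155.

λ̂_MAP = 0.155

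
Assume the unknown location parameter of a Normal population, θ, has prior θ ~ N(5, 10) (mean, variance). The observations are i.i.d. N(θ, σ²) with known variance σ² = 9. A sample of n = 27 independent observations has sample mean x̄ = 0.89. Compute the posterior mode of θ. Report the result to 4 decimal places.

θ̂_MAP = 1.0226

n = 27, x̄ = 0.89.
For a Normal prior and Normal likelihood with known variance, the posterior is Normal; its mode equals its mean, the precision-weighted average.
Prior precision 1/σ₀² = 1/10 = 0.1; data precision n/σ² = 27/9 = 3.
θ̂ = (0.1·5 + 3·0.89) / (0.1 + 3) = 3.17/3.1 = 317/310 ≈ 1.0226.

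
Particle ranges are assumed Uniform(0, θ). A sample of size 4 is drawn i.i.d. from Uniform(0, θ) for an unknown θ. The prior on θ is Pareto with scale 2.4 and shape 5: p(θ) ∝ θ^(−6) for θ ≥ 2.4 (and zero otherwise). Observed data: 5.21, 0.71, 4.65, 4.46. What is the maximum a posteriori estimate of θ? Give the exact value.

The Uniform(0, θ) likelihood is θ^(−n) for θ ≥ max(xᵢ), zero otherwise. Here max(xᵢ) = 5.21.
Posterior ∝ θ^(−6) · θ^(−4) = θ^(−10) on θ ≥ max(2.4, 5.21) = 5.21.
This density is strictly decreasing in θ, so the posterior mode lies at the lower boundary of the support.

θ̂_MAP = 5.21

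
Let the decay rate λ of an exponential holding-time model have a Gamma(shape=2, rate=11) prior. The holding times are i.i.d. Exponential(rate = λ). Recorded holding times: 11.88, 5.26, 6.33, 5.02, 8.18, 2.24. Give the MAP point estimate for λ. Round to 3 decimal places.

λ̂_MAP = 0.140

The Exponential(rate=λ) likelihood is ∝ λ^n e^(−λΣtᵢ). Here n = 6 and Σtᵢ = 11.88 + 5.26 + 6.33 + 5.02 + 8.18 + 2.24 = 38.91.
Posterior ∝ λe^(−11λ) · λ^6e^(−38.91λ) = λ^7e^(−49.91λ), i.e. Gamma(8, 49.91).
Mode = (a−1)/b = 7/49.91 ≈ 0.140.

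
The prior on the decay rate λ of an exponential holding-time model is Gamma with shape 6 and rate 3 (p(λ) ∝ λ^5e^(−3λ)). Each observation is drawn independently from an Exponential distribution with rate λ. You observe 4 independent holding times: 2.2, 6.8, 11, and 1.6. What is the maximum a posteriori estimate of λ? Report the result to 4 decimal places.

λ̂_MAP = 0.3659

The Exponential(rate=λ) likelihood is ∝ λ^n e^(−λΣtᵢ). Here n = 4 and Σtᵢ = 2.2 + 6.8 + 11 + 1.6 = 21.6.
Posterior ∝ λ^5e^(−3λ) · λ^4e^(−21.6λ) = λ^9e^(−24.6λ), i.e. Gamma(10, 24.6).
Mode = (a−1)/b = 9/24.6 ≈ 0.3659.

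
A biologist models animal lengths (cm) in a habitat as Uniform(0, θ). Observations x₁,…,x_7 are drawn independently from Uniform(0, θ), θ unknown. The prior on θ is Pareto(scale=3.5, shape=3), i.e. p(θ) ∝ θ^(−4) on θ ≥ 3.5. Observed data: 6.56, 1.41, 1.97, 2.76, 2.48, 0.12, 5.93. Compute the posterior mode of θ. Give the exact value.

The Uniform(0, θ) likelihood is θ^(−n) for θ ≥ max(xᵢ), zero otherwise. Here max(xᵢ) = 6.56.
Posterior ∝ θ^(−4) · θ^(−7) = θ^(−11) on θ ≥ max(3.5, 6.56) = 6.56.
This density is strictly decreasing in θ, so the posterior mode lies at the lower boundary of the support.

θ̂_MAP = 6.56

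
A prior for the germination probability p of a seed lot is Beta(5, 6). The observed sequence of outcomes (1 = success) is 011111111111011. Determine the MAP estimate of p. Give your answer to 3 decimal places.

p̂_MAP = 0.708

Prior: Beta(5, 6).
Data: 13 successes in 15 trials (from the sequence). The binomial likelihood contributes p^13(1−p)^2, so the posterior is Beta(5+13, 6+2) = Beta(18, 8).
For Beta(a, b) with a, b > 1 the mode is (a−1)/(a+b−2) = 17/24 ≈ 0.708.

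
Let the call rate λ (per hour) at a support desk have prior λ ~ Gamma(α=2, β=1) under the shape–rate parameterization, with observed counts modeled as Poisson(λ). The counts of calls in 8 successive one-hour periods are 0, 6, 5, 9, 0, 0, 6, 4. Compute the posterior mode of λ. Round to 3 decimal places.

Σxᵢ = 0+6+5+9+0+0+6+4 = 30, with n = 8.
Posterior ∝ λe^(−1λ) · λ^30e^(−8λ) = λ^31e^(−9λ), i.e. Gamma(shape=32, rate=9).
The mode of a Gamma(a, b) with a ≥ 1 (shape–rate) is (a−1)/b = 31/9 ≈ 3.444.

λ̂_MAP = 3.444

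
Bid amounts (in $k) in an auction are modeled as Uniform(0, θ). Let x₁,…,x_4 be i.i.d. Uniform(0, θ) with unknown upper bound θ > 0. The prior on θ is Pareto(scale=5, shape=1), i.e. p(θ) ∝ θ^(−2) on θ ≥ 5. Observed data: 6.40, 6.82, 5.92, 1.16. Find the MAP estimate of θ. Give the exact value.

θ̂_MAP = 6.82

The Uniform(0, θ) likelihood is θ^(−n) for θ ≥ max(xᵢ), zero otherwise. Here max(xᵢ) = 6.82.
Posterior ∝ θ^(−2) · θ^(−4) = θ^(−6) on θ ≥ max(5, 6.82) = 6.82.
This density is strictly decreasing in θ, so the posterior mode lies at the lower boundary of the support.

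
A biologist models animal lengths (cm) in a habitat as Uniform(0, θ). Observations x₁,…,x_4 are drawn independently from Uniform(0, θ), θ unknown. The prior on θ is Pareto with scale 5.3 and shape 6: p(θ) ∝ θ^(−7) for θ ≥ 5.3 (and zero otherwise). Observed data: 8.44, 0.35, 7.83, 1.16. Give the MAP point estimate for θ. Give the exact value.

The Uniform(0, θ) likelihood is θ^(−n) for θ ≥ max(xᵢ), zero otherwise. Here max(xᵢ) = 8.44.
Posterior ∝ θ^(−7) · θ^(−4) = θ^(−11) on θ ≥ max(5.3, 8.44) = 8.44.
This density is strictly decreasing in θ, so the posterior mode lies at the lower boundary of the support.

θ̂_MAP = 8.44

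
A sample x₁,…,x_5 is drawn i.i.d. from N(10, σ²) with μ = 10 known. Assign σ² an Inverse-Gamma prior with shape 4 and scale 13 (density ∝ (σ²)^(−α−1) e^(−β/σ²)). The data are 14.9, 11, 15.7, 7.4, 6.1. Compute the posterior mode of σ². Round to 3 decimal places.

σ̂²_MAP = 7.031

Sum of squared deviations about the known mean: SS = (14.9−10)² + (11−10)² + (15.7−10)² + (7.4−10)² + (6.1−10)² = 79.47.
The Normal likelihood contributes (σ²)^(−n/2) exp(−SS/(2σ²)), so the posterior is Inverse-Gamma(α + n/2, β + SS/2) = Inverse-Gamma(6.5, 52.735).
The mode of Inverse-Gamma(a, b) is b/(a+1) = 52.735/7.5 ≈ 7.031.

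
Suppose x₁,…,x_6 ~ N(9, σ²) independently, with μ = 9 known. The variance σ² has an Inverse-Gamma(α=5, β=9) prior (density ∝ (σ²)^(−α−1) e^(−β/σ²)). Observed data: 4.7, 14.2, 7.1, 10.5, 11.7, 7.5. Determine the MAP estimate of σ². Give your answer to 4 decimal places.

σ̂²_MAP = 4.3850

Sum of squared deviations about the known mean: SS = (4.7−9)² + (14.2−9)² + (7.1−9)² + (10.5−9)² + (11.7−9)² + (7.5−9)² = 60.93.
The Normal likelihood contributes (σ²)^(−n/2) exp(−SS/(2σ²)), so the posterior is Inverse-Gamma(α + n/2, β + SS/2) = Inverse-Gamma(8, 39.465).
The mode of Inverse-Gamma(a, b) is b/(a+1) = 39.465/9 ≈ 4.3850.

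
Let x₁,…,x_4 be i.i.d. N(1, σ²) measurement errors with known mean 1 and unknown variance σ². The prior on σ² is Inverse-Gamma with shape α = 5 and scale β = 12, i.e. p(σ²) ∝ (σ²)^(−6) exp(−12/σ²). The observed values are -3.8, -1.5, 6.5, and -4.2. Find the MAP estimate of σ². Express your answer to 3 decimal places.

σ̂²_MAP = 6.911

Sum of squared deviations about the known mean: SS = (-3.8−1)² + (-1.5−1)² + (6.5−1)² + (-4.2−1)² = 86.58.
The Normal likelihood contributes (σ²)^(−n/2) exp(−SS/(2σ²)), so the posterior is Inverse-Gamma(α + n/2, β + SS/2) = Inverse-Gamma(7, 55.29).
The mode of Inverse-Gamma(a, b) is b/(a+1) = 55.29/8 ≈ 6.911.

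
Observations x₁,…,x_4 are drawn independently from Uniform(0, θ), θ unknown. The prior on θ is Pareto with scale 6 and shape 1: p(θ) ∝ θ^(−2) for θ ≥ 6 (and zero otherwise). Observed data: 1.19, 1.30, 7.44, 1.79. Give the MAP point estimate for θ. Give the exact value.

The Uniform(0, θ) likelihood is θ^(−n) for θ ≥ max(xᵢ), zero otherwise. Here max(xᵢ) = 7.44.
Posterior ∝ θ^(−2) · θ^(−4) = θ^(−6) on θ ≥ max(6, 7.44) = 7.44.
This density is strictly decreasing in θ, so the posterior mode lies at the lower boundary of the support.

θ̂_MAP = 7.44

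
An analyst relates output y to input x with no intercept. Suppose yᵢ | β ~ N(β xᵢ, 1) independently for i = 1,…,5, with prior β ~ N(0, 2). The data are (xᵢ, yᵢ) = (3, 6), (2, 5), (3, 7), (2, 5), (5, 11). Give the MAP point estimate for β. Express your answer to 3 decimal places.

β̂_MAP = 2.214

log p(β | y) = −Σ(yᵢ − βxᵢ)²/(2·1) − β²/(2·2) + const.
Setting the derivative to zero: Σxᵢ(yᵢ − βxᵢ)/1 − β/2 = 0, so β = Σxᵢyᵢ / (Σxᵢ² + σ²/τ²).
Σxᵢyᵢ = 3·6 + 2·5 + 3·7 + 2·5 + 5·11 = 114; Σxᵢ² = 51; σ²/τ² = 0.5.
β̂_MAP = 114 / (51 + 0.5) = 114/51.5 ≈ 2.214.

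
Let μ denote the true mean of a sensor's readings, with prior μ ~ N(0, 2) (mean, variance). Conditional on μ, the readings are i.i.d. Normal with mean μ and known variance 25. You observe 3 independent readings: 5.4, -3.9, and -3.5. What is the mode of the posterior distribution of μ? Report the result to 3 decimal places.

μ̂_MAP = -0.129

n = 3; x̄ = (5.4 + (-3.9) + (-3.5))/3 = -2/3 = -2/3 ≈ -0.6667.
For a Normal prior and Normal likelihood with known variance, the posterior is Normal; its mode equals its mean, the precision-weighted average.
Prior precision 1/σ₀² = 1/2 = 0.5; data precision n/σ² = 3/25 = 0.12.
μ̂ = (0.5·0 + 0.12·(-2/3)) / (0.5 + 0.12) = (-0.08)/0.62 = -4/31 ≈ -0.129.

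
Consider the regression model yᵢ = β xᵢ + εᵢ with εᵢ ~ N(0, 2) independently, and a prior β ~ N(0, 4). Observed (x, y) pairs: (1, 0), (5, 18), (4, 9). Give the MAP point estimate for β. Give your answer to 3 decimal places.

β̂_MAP = 2.965

log p(β | y) = −Σ(yᵢ − βxᵢ)²/(2·2) − β²/(2·4) + const.
Setting the derivative to zero: Σxᵢ(yᵢ − βxᵢ)/2 − β/4 = 0, so β = Σxᵢyᵢ / (Σxᵢ² + σ²/τ²).
Σxᵢyᵢ = 1·0 + 5·18 + 4·9 = 126; Σxᵢ² = 42; σ²/τ² = 0.5.
β̂_MAP = 126 / (42 + 0.5) = 126/42.5 ≈ 2.965.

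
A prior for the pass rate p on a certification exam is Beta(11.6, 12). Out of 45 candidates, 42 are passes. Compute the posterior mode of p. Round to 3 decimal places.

Prior: Beta(11.6, 12).
Data: 42 successes in 45 trials. The binomial likelihood contributes p^42(1−p)^3, so the posterior is Beta(11.6+42, 12+3) = Beta(53.6, 15).
For Beta(a, b) with a, b > 1 the mode is (a−1)/(a+b−2) = 52.6/66.6 ≈ 0.790.

p̂_MAP = 0.790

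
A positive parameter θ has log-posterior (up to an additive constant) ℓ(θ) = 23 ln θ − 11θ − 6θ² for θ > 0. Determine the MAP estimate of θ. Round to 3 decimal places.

ℓ'(θ) = 23/θ − 11 − 12θ. Setting this to zero and multiplying by θ: 12θ² + 11θ − 23 = 0.
θ = (−11 + √(11² + 4·12·23)) / (2·12) = (−11 + √1225) / 24 = (−11 + 35)/24 = 1.
ℓ''(θ) = −23/θ² − 12 < 0, confirming a maximum.

θ̂_MAP = 1.000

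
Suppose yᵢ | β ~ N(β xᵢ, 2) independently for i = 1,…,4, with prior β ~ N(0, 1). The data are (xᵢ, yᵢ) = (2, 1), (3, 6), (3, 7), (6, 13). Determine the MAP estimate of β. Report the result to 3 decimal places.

log p(β | y) = −Σ(yᵢ − βxᵢ)²/(2·2) − β²/(2·1) + const.
Setting the derivative to zero: Σxᵢ(yᵢ − βxᵢ)/2 − β/1 = 0, so β = Σxᵢyᵢ / (Σxᵢ² + σ²/τ²).
Σxᵢyᵢ = 2·1 + 3·6 + 3·7 + 6·13 = 119; Σxᵢ² = 58; σ²/τ² = 2.
β̂_MAP = 119 / (58 + 2) = 119/60 ≈ 1.983.

β̂_MAP = 1.983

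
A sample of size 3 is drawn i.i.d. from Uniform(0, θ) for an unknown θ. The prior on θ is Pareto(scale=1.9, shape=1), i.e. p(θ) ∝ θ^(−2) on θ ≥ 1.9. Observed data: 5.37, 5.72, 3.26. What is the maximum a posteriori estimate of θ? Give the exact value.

θ̂_MAP = 5.72

The Uniform(0, θ) likelihood is θ^(−n) for θ ≥ max(xᵢ), zero otherwise. Here max(xᵢ) = 5.72.
Posterior ∝ θ^(−2) · θ^(−3) = θ^(−5) on θ ≥ max(1.9, 5.72) = 5.72.
This density is strictly decreasing in θ, so the posterior mode lies at the lower boundary of the support.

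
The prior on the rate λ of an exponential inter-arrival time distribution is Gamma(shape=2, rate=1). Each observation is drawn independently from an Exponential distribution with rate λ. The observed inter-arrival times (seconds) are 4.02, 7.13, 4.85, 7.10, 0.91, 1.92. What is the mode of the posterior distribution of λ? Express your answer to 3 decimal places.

The Exponential(rate=λ) likelihood is ∝ λ^n e^(−λΣtᵢ). Here n = 6 and Σtᵢ = 4.02 + 7.13 + 4.85 + 7.10 + 0.91 + 1.92 = 25.93.
Posterior ∝ λe^(−1λ) · λ^6e^(−25.93λ) = λ^7e^(−26.93λ), i.e. Gamma(8, 26.93).
Mode = (a−1)/b = 7/26.93 ≈ 0.260.

λ̂_MAP = 0.260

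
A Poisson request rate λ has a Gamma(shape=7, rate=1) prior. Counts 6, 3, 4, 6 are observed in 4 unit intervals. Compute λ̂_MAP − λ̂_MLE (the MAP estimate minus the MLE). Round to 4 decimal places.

MAP − MLE = 0.2500

Σxᵢ = 19. Posterior is Gamma(26, 5); MAP = (26−1)/5 = 25/5 ≈ 5.00000.
MLE = x̄ = 19/4 ≈ 4.75000.
Difference = 25/5 − 19/4 = 1/4 ≈ 0.2500.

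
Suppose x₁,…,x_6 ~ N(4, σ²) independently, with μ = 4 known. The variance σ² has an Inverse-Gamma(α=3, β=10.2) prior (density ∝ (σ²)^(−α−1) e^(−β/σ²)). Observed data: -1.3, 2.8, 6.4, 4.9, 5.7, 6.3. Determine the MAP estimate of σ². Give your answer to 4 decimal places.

σ̂²_MAP = 4.6200

Sum of squared deviations about the known mean: SS = (-1.3−4)² + (2.8−4)² + (6.4−4)² + (4.9−4)² + (5.7−4)² + (6.3−4)² = 44.28.
The Normal likelihood contributes (σ²)^(−n/2) exp(−SS/(2σ²)), so the posterior is Inverse-Gamma(α + n/2, β + SS/2) = Inverse-Gamma(6, 32.34).
The mode of Inverse-Gamma(a, b) is b/(a+1) = 32.34/7 ≈ 4.6200.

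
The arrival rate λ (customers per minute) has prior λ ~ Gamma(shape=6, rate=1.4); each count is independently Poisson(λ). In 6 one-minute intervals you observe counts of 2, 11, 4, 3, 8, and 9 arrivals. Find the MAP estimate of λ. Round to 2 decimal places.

λ̂_MAP = 5.68

Σxᵢ = 2+11+4+3+8+9 = 37, with n = 6.
Posterior ∝ λ^5e^(−1.4λ) · λ^37e^(−6λ) = λ^42e^(−7.4λ), i.e. Gamma(shape=43, rate=7.4).
The mode of a Gamma(a, b) with a ≥ 1 (shape–rate) is (a−1)/b = 42/7.4 ≈ 5.68.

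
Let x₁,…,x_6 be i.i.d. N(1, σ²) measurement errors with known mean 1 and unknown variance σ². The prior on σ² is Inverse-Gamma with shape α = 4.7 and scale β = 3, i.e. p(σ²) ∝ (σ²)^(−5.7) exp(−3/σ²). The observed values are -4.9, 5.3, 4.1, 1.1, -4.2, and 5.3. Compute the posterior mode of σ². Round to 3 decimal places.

Sum of squared deviations about the known mean: SS = (-4.9−1)² + (5.3−1)² + (4.1−1)² + (1.1−1)² + (-4.2−1)² + (5.3−1)² = 108.45.
The Normal likelihood contributes (σ²)^(−n/2) exp(−SS/(2σ²)), so the posterior is Inverse-Gamma(α + n/2, β + SS/2) = Inverse-Gamma(7.7, 57.225).
The mode of Inverse-Gamma(a, b) is b/(a+1) = 57.225/8.7 ≈ 6.578.

σ̂²_MAP = 6.578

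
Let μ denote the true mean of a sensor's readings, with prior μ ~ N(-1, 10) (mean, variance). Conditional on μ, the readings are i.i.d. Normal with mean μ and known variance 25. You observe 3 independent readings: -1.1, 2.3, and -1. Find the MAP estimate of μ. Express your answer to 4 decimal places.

n = 3; x̄ = ((-1.1) + 2.3 + (-1))/3 = 0.2/3 = 1/15 ≈ 0.0667.
For a Normal prior and Normal likelihood with known variance, the posterior is Normal; its mode equals its mean, the precision-weighted average.
Prior precision 1/σ₀² = 1/10 = 0.1; data precision n/σ² = 3/25 = 0.12.
μ̂ = (0.1·(-1) + 0.12·(1/15)) / (0.1 + 0.12) = (-0.092)/0.22 = -23/55 ≈ -0.4182.

μ̂_MAP = -0.4182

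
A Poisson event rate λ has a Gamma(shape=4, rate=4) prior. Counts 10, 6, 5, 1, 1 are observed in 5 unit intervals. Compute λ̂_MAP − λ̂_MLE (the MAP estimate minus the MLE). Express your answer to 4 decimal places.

Σxᵢ = 23. Posterior is Gamma(27, 9); MAP = (27−1)/9 = 26/9 ≈ 2.88889.
MLE = x̄ = 23/5 ≈ 4.60000.
Difference = 26/9 − 23/5 = -77/45 ≈ -1.7111.

MAP − MLE = -1.7111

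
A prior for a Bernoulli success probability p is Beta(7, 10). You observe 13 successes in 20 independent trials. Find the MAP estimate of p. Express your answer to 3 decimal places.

p̂_MAP = 0.543

Prior: Beta(7, 10).
Data: 13 successes in 20 trials. The binomial likelihood contributes p^13(1−p)^7, so the posterior is Beta(7+13, 10+7) = Beta(20, 17).
For Beta(a, b) with a, b > 1 the mode is (a−1)/(a+b−2) = 19/35 ≈ 0.543.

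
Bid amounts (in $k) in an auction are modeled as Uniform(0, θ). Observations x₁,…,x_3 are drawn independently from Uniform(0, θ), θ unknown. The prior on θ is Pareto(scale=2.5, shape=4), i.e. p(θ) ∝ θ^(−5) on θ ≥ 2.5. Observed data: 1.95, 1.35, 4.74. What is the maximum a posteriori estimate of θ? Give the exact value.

The Uniform(0, θ) likelihood is θ^(−n) for θ ≥ max(xᵢ), zero otherwise. Here max(xᵢ) = 4.74.
Posterior ∝ θ^(−5) · θ^(−3) = θ^(−8) on θ ≥ max(2.5, 4.74) = 4.74.
This density is strictly decreasing in θ, so the posterior mode lies at the lower boundary of the support.

θ̂_MAP = 4.74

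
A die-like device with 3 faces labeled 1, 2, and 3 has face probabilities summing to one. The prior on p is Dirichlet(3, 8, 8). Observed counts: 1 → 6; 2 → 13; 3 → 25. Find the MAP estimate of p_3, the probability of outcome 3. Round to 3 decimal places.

The posterior is Dirichlet(αᵢ + nᵢ) = Dirichlet(9, 21, 33).
For a Dirichlet(a₁,…,a_K) with all aᵢ > 1, the mode has j-th component (aⱼ − 1)/(Σaᵢ − K).
Here Σaᵢ = 63 and K = 3, so p_3 = (33 − 1)/(63 − 3) = 32/60 ≈ 0.533.

MAP estimate: 0.533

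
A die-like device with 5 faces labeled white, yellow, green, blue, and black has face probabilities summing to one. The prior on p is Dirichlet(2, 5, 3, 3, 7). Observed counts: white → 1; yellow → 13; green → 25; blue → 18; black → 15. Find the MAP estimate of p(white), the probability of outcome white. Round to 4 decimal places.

MAP estimate of p(white) = 0.0230

The posterior is Dirichlet(αᵢ + nᵢ) = Dirichlet(3, 18, 28, 21, 22).
For a Dirichlet(a₁,…,a_K) with all aᵢ > 1, the mode has j-th component (aⱼ − 1)/(Σaᵢ − K).
Here Σaᵢ = 92 and K = 5, so p(white) = (3 − 1)/(92 − 5) = 2/87 ≈ 0.0230.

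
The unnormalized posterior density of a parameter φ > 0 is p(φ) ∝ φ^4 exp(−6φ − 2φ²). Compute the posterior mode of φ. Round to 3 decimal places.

ℓ'(φ) = 4/φ − 6 − 4φ. Setting this to zero and multiplying by φ: 4φ² + 6φ − 4 = 0.
φ = (−6 + √(6² + 4·4·4)) / (2·4) = (−6 + √100) / 8 = (−6 + 10)/8 = 1/2.
ℓ''(φ) = −4/φ² − 4 < 0, confirming a maximum.

φ̂_MAP = 0.500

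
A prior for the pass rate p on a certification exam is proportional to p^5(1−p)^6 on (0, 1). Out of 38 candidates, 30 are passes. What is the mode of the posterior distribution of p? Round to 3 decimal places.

p̂_MAP = 0.714

The prior density ∝ p^5(1−p)^6 is the kernel of Beta(6, 7).
Data: 30 successes in 38 trials. The binomial likelihood contributes p^30(1−p)^8, so the posterior is Beta(6+30, 7+8) = Beta(36, 15).
For Beta(a, b) with a, b > 1 the mode is (a−1)/(a+b−2) = 35/49 ≈ 0.714.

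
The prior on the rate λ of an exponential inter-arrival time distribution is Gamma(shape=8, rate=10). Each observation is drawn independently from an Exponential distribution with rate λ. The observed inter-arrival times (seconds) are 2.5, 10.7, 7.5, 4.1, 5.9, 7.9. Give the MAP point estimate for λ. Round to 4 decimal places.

The Exponential(rate=λ) likelihood is ∝ λ^n e^(−λΣtᵢ). Here n = 6 and Σtᵢ = 2.5 + 10.7 + 7.5 + 4.1 + 5.9 + 7.9 = 38.6.
Posterior ∝ λ^7e^(−10λ) · λ^6e^(−38.6λ) = λ^13e^(−48.6λ), i.e. Gamma(14, 48.6).
Mode = (a−1)/b = 13/48.6 ≈ 0.2675.

λ̂_MAP = 0.2675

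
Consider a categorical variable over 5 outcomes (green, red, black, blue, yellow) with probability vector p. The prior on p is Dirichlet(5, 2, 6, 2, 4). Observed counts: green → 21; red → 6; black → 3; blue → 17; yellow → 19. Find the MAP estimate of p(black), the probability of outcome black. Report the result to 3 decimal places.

The posterior is Dirichlet(αᵢ + nᵢ) = Dirichlet(26, 8, 9, 19, 23).
For a Dirichlet(a₁,…,a_K) with all aᵢ > 1, the mode has j-th component (aⱼ − 1)/(Σaᵢ − K).
Here Σaᵢ = 85 and K = 5, so p(black) = (9 − 1)/(85 − 5) = 8/80 ≈ 0.100.

MAP estimate of p(black) = 0.100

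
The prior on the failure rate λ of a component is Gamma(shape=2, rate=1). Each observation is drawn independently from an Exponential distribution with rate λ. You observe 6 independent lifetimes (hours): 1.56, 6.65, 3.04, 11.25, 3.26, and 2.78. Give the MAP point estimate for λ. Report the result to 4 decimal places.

The Exponential(rate=λ) likelihood is ∝ λ^n e^(−λΣtᵢ). Here n = 6 and Σtᵢ = 1.56 + 6.65 + 3.04 + 11.25 + 3.26 + 2.78 = 28.54.
Posterior ∝ λe^(−1λ) · λ^6e^(−28.54λ) = λ^7e^(−29.54λ), i.e. Gamma(8, 29.54).
Mode = (a−1)/b = 7/29.54 ≈ 0.2370.

λ̂_MAP = 0.2370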